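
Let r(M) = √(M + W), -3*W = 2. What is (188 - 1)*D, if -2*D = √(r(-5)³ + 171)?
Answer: -187*√(1539 - 17*I*√51)/6 ≈ -1223.6 + 48.188*I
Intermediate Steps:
W = -⅔ (W = -⅓*2 = -⅔ ≈ -0.66667)
r(M) = √(-⅔ + M) (r(M) = √(M - ⅔) = √(-⅔ + M))
D = -√(171 - 17*I*√51/9)/2 (D = -√((√(-6 + 9*(-5))/3)³ + 171)/2 = -√((√(-6 - 45)/3)³ + 171)/2 = -√((√(-51)/3)³ + 171)/2 = -√(((I*√51)/3)³ + 171)/2 = -√((I*√51/3)³ + 171)/2 = -√(-17*I*√51/9 + 171)/2 = -√(171 - 17*I*√51/9)/2 ≈ -6.5434 + 0.25769*I)
(188 - 1)*D = (188 - 1)*(-√(1539 - 17*I*√51)/6) = 187*(-√(1539 - 17*I*√51)/6) = -187*√(1539 - 17*I*√51)/6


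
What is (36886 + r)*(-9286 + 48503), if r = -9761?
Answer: 1063761125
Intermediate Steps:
(36886 + r)*(-9286 + 48503) = (36886 - 9761)*(-9286 + 48503) = 27125*39217 = 1063761125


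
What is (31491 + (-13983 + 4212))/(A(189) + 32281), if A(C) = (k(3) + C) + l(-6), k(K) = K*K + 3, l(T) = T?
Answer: 5430/8119 ≈ 0.66880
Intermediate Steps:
k(K) = 3 + K**2 (k(K) = K**2 + 3 = 3 + K**2)
A(C) = 6 + C (A(C) = ((3 + 3**2) + C) - 6 = ((3 + 9) + C) - 6 = (12 + C) - 6 = 6 + C)
(31491 + (-13983 + 4212))/(A(189) + 32281) = (31491 + (-13983 + 4212))/((6 + 189) + 32281) = (31491 - 9771)/(195 + 32281) = 21720/32476 = 21720*(1/32476) = 5430/8119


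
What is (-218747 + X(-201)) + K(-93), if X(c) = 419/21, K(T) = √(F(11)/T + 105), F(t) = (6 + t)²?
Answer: -4593268/21 + 2*√220317/93 ≈ -2.1872e+5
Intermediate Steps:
K(T) = √(105 + 289/T) (K(T) = √((6 + 11)²/T + 105) = √(17²/T + 105) = √(289/T + 105) = √(105 + 289/T))
X(c) = 419/21 (X(c) = 419*(1/21) = 419/21)
(-218747 + X(-201)) + K(-93) = (-218747 + 419/21) + √(105 + 289/(-93)) = -4593268/21 + √(105 + 289*(-1/93)) = -4593268/21 + √(105 - 289/93) = -4593268/21 + √(9476/93) = -4593268/21 + 2*√220317/93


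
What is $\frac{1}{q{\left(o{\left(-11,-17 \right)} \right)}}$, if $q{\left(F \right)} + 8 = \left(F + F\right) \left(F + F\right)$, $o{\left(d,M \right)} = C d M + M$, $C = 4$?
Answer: $\frac{1}{2137436} \approx 4.6785 \cdot 10^{-7}$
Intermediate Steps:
$o{\left(d,M \right)} = M + 4 M d$ ($o{\left(d,M \right)} = 4 d M + M = 4 M d + M = M + 4 M d$)
$q{\left(F \right)} = -8 + 4 F^{2}$ ($q{\left(F \right)} = -8 + \left(F + F\right) \left(F + F\right) = -8 + 2 F 2 F = -8 + 4 F^{2}$)
$\frac{1}{q{\left(o{\left(-11,-17 \right)} \right)}} = \frac{1}{-8 + 4 \left(- 17 \left(1 + 4 \left(-11\right)\right)\right)^{2}} = \frac{1}{-8 + 4 \left(- 17 \left(1 - 44\right)\right)^{2}} = \frac{1}{-8 + 4 \left(\left(-17\right) \left(-43\right)\right)^{2}} = \frac{1}{-8 + 4 \cdot 731^{2}} = \frac{1}{-8 + 4 \cdot 534361} = \frac{1}{-8 + 2137444} = \frac{1}{2137436}$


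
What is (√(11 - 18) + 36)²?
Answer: (36 + I*√7)² ≈ 1289.0 + 190.49*I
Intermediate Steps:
(√(11 - 18) + 36)² = (√(-7) + 36)² = (I*√7 + 36)² = (36 + I*√7)²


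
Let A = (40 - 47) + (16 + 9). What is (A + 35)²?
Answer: 2809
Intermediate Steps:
A = 18 (A = -7 + 25 = 18)
(A + 35)² = (18 + 35)² = 53² = 2809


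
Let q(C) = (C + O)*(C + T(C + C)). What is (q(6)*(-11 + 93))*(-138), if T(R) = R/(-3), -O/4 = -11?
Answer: -1131600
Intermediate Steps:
O = 44 (O = -4*(-11) = 44)
T(R) = -R/3 (T(R) = R*(-1/3) = -R/3)
q(C) = C*(44 + C)/3 (q(C) = (C + 44)*(C - (C + C)/3) = (44 + C)*(C - 2*C/3) = (44 + C)*(C/3) = C*(44 + C)/3)
(q(6)*(-11 + 93))*(-138) = (((1/3)*6*(44 + 6))*(-11 + 93))*(-138) = (((1/3)*6*50)*82)*(-138) = (100*82)*(-138) = 8200*(-138) = -1131600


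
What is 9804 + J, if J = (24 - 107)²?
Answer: 16693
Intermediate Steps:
J = 6889 (J = (-83)² = 6889)
9804 + J = 9804 + 6889 = 16693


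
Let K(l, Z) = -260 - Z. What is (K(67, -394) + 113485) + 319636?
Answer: 433255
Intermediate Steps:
(K(67, -394) + 113485) + 319636 = ((-260 - 1*(-394)) + 113485) + 319636 = ((-260 + 394) + 113485) + 319636 = (134 + 113485) + 319636 = 113619 + 319636 = 433255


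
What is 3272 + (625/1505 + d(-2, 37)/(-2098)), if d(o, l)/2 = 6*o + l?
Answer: 1033254328/315749 ≈ 3272.4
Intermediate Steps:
d(o, l) = 2*l + 12*o (d(o, l) = 2*(6*o + l) = 2*(l + 6*o) = 2*l + 12*o)
3272 + (625/1505 + d(-2, 37)/(-2098)) = 3272 + (625/1505 + (2*37 + 12*(-2))/(-2098)) = 3272 + (625*(1/1505) + (74 - 24)*(-1/2098)) = 3272 + (125/301 + 50*(-1/2098)) = 3272 + (125/301 - 25/1049) = 3272 + 123600/315749 = 1033254328/315749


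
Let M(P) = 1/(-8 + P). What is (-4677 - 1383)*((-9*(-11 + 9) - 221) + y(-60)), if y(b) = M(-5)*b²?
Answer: 37808340/13 ≈ 2.9083e+6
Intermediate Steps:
y(b) = -b²/13 (y(b) = b²/(-8 - 5) = b²/(-13) = -b²/13)
(-4677 - 1383)*((-9*(-11 + 9) - 221) + y(-60)) = (-4677 - 1383)*((-9*(-11 + 9) - 221) - 1/13*(-60)²) = -6060*((-9*(-2) - 221) - 1/13*3600) = -6060*((18 - 221) - 3600/13) = -6060*(-203 - 3600/13) = -6060*(-6239/13) = 37808340/13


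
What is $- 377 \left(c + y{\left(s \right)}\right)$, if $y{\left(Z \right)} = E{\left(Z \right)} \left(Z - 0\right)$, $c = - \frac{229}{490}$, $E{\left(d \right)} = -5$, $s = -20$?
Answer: $- \frac{18386667}{490} \approx -37524.0$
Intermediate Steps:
$c = - \frac{229}{490}$ ($c = \left(-229\right) \frac{1}{490} = - \frac{229}{490} \approx -0.46735$)
$y{\left(Z \right)} = - 5 Z$ ($y{\left(Z \right)} = - 5 \left(Z - 0\right) = - 5 \left(Z + 0\right) = - 5 Z$)
$- 377 \left(c + y{\left(s \right)}\right) = - 377 \left(- \frac{229}{490} - -100\right) = - 377 \left(- \frac{229}{490} + 100\right) = \left(-377\right) \frac{48771}{490} = - \frac{18386667}{490}$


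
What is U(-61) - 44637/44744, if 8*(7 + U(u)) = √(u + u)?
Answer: -357845/44744 + I*√122/8 ≈ -7.9976 + 1.3807*I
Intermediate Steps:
U(u) = -7 + √2*√u/8 (U(u) = -7 + √(u + u)/8 = -7 + √(2*u)/8 = -7 + (√2*√u)/8 = -7 + √2*√u/8)
U(-61) - 44637/44744 = (-7 + √2*√(-61)/8) - 44637/44744 = (-7 + √2*(I*√61)/8) - 44637*1/44744 = (-7 + I*√122/8) - 44637/44744 = -357845/44744 + I*√122/8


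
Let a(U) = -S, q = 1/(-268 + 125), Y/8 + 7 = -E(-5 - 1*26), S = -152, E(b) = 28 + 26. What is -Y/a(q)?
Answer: 61/19 ≈ 3.2105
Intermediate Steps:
E(b) = 54
Y = -488 (Y = -56 + 8*(-1*54) = -56 + 8*(-54) = -56 - 432 = -488)
q = -1/143 (q = 1/(-143) = -1/143 ≈ -0.0069930)
a(U) = 152 (a(U) = -1*(-152) = 152)
-Y/a(q) = -(-488)/152 = -1*(-61/19) = 61/19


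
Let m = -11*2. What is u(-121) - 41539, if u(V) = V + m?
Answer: -41682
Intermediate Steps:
m = -22
u(V) = -22 + V (u(V) = V - 22 = -22 + V)
u(-121) - 41539 = (-22 - 121) - 41539 = -143 - 41539 = -41682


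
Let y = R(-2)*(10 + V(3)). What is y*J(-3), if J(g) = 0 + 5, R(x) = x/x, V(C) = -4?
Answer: 30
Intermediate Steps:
R(x) = 1
J(g) = 5
y = 6 (y = 1*(10 - 4) = 1*6 = 6)
y*J(-3) = 6*5 = 30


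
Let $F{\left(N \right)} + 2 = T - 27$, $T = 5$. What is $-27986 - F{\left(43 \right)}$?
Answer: $-27962$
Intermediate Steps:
$F{\left(N \right)} = -24$ ($F{\left(N \right)} = -2 + \left(5 - 27\right) = -2 - 22 = -24$)
$-27986 - F{\left(43 \right)} = -27986 - -24 = -27986 + 24 = -27962$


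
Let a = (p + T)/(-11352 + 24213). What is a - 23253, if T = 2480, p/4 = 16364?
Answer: -298988897/12861 ≈ -23248.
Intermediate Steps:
p = 65456 (p = 4*16364 = 65456)
a = 67936/12861 (a = (65456 + 2480)/(-11352 + 24213) = 67936/12861 ≈ 5.2823)
a - 23253 = 67936/12861 - 23253 = -298988897/12861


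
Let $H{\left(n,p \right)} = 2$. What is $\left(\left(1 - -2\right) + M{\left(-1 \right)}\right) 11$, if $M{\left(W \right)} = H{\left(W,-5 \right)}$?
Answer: $55$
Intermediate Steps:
$M{\left(W \right)} = 2$
$\left(\left(1 - -2\right) + M{\left(-1 \right)}\right) 11 = \left(\left(1 - -2\right) + 2\right) 11 = \left(\left(1 + 2\right) + 2\right) 11 = \left(3 + 2\right) 11 = 5 \cdot 11 = 55$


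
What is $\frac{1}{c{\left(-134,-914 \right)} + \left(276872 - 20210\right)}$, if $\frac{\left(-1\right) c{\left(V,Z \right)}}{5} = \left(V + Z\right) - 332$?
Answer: $\frac{1}{263562} \approx 3.7942 \cdot 10^{-6}$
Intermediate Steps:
$c{\left(V,Z \right)} = 1660 - 5 V - 5 Z$ ($c{\left(V,Z \right)} = - 5 \left(\left(V + Z\right) - 332\right) = - 5 \left(-332 + V + Z\right) = 1660 - 5 V - 5 Z$)
$\frac{1}{c{\left(-134,-914 \right)} + \left(276872 - 20210\right)} = \frac{1}{\left(1660 - -670 - -4570\right) + \left(276872 - 20210\right)} = \frac{1}{\left(1660 + 670 + 4570\right) + 256662} = \frac{1}{6900 + 256662} = \frac{1}{263562}$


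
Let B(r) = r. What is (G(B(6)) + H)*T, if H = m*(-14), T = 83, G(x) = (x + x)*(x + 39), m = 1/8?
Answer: 178699/4 ≈ 44675.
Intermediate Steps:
m = 1/8 ≈ 0.12500
G(x) = 2*x*(39 + x) (G(x) = (2*x)*(39 + x) = 2*x*(39 + x))
H = -7/4 (H = (1/8)*(-14) = -7/4 ≈ -1.7500)
(G(B(6)) + H)*T = (2*6*(39 + 6) - 7/4)*83 = (2*6*45 - 7/4)*83 = (540 - 7/4)*83 = (2153/4)*83 = 178699/4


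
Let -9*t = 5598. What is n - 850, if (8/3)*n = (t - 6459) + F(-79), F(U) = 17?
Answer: -3499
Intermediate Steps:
t = -622 (t = -⅑*5598 = -622)
n = -2649 (n = 3*((-622 - 6459) + 17)/8 = 3*(-7081 + 17)/8 = (3/8)*(-7064) = -2649)
n - 850 = -2649 - 850 = -3499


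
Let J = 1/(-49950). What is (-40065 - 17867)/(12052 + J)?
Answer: -2893703400/601997399 ≈ -4.8068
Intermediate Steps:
J = -1/49950 ≈ -2.0020e-5
(-40065 - 17867)/(12052 + J) = (-40065 - 17867)/(12052 - 1/49950) = -57932/601997399/49950 = -57932*49950/601997399 = -2893703400/601997399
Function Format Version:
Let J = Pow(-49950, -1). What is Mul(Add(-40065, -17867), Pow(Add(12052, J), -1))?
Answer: Rational(-2893703400, 601997399) ≈ -4.8068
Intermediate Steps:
J = Rational(-1, 49950) ≈ -2.0020e-5
Mul(Add(-40065, -17867), Pow(Add(12052, J), -1)) = Mul(Add(-40065, -17867), Pow(Add(12052, Rational(-1, 49950)), -1)) = Mul(-57932, Pow(Rational(601997399, 49950), -1)) = Mul(-57932, Rational(49950, 601997399)) = Rational(-2893703400, 601997399)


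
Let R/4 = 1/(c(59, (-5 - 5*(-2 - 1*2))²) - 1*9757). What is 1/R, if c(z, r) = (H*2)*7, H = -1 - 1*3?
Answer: -9813/4 ≈ -2453.3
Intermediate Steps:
H = -4 (H = -1 - 3 = -4)
c(z, r) = -56 (c(z, r) = -4*2*7 = -8*7 = -56)
R = -4/9813 (R = 4/(-56 - 1*9757) = 4/(-56 - 9757) = 4/(-9813) = 4*(-1/9813) = -4/9813 ≈ -0.00040762)
1/R = 1/(-4/9813) = -9813/4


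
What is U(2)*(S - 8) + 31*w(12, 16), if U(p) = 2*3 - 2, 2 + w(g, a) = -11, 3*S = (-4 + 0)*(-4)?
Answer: -1241/3 ≈ -413.67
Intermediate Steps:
S = 16/3 (S = ((-4 + 0)*(-4))/3 = (-4*(-4))/3 = (1/3)*16 = 16/3 ≈ 5.3333)
w(g, a) = -13 (w(g, a) = -2 - 11 = -13)
U(p) = 4 (U(p) = 6 - 2 = 4)
U(2)*(S - 8) + 31*w(12, 16) = 4*(16/3 - 8) + 31*(-13) = 4*(-8/3) - 403 = -32/3 - 403 = -1241/3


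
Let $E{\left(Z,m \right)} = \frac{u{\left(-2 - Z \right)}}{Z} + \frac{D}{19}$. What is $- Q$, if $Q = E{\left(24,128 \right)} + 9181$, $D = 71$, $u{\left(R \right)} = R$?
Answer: $- \frac{2093873}{228} \approx -9183.7$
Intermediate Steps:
$E{\left(Z,m \right)} = \frac{71}{19} + \frac{-2 - Z}{Z}$ ($E{\left(Z,m \right)} = \frac{-2 - Z}{Z} + \frac{71}{19} = \frac{71}{19} + \frac{-2 - Z}{Z}$)
$Q = \frac{2093873}{228}$ ($Q = \left(\frac{52}{19} - \frac{2}{24}\right) + 9181 = \left(\frac{52}{19} - \frac{1}{12}\right) + 9181 = \frac{605}{228} + 9181 = \frac{2093873}{228} \approx 9183.7$)
$- Q = \left(-1\right) \frac{2093873}{228} = - \frac{2093873}{228}$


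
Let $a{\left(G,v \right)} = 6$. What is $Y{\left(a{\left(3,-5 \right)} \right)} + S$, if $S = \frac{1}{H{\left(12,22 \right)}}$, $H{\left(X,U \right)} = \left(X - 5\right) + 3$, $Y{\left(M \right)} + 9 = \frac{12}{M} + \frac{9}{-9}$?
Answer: $- \frac{79}{10} \approx -7.9$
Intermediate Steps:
$Y{\left(M \right)} = -10 + \frac{12}{M}$ ($Y{\left(M \right)} = -9 + \left(\frac{12}{M} + \frac{9}{-9}\right) = -9 + \left(\frac{12}{M} + 9 \left(- \frac{1}{9}\right)\right) = -9 - \left(1 - \frac{12}{M}\right) = -10 + \frac{12}{M}$)
$H{\left(X,U \right)} = -2 + X$ ($H{\left(X,U \right)} = \left(-5 + X\right) + 3 = -2 + X$)
$S = \frac{1}{10}$ ($S = \frac{1}{-2 + 12} = \frac{1}{10} \approx 0.1$)
$Y{\left(a{\left(3,-5 \right)} \right)} + S = \left(-10 + \frac{12}{6}\right) + \frac{1}{10} = \left(-10 + 12 \cdot \frac{1}{6}\right) + \frac{1}{10} = \left(-10 + 2\right) + \frac{1}{10} = -8 + \frac{1}{10} = - \frac{79}{10}$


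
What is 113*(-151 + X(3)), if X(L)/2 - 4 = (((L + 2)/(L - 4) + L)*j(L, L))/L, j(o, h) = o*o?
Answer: -17515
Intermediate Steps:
j(o, h) = o²
X(L) = 8 + 2*L*(L + (2 + L)/(-4 + L)) (X(L) = 8 + 2*((((L + 2)/(L - 4) + L)*L²)/L) = 8 + 2*((((2 + L)/(-4 + L) + L)*L²)/L) = 8 + 2*(((L + (2 + L)/(-4 + L))*L²)/L) = 8 + 2*((L²*(L + (2 + L)/(-4 + L)))/L) = 8 + 2*(L*(L + (2 + L)/(-4 + L))) = 8 + 2*L*(L + (2 + L)/(-4 + L)))
113*(-151 + X(3)) = 113*(-151 + 2*(-16 + 3³ - 3*3² + 6*3)/(-4 + 3)) = 113*(-151 + 2*(-16 + 27 - 3*9 + 18)/(-1)) = 113*(-151 + 2*(-1)*(-16 + 27 - 27 + 18)) = 113*(-151 + 2*(-1)*2) = 113*(-151 - 4) = 113*(-155) = -17515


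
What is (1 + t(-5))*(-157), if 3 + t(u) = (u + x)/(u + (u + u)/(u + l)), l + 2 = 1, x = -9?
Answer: -1727/5 ≈ -345.40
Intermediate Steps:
l = -1 (l = -2 + 1 = -1)
t(u) = -3 + (-9 + u)/(u + 2*u/(-1 + u)) (t(u) = -3 + (u - 9)/(u + (u + u)/(u - 1)) = -3 + (-9 + u)/(u + (2*u)/(-1 + u)) = -3 + (-9 + u)/(u + 2*u/(-1 + u)))
(1 + t(-5))*(-157) = (1 + (9 - 13*(-5) - 2*(-5)²)/((-5)*(1 - 5)))*(-157) = (1 - ⅕*(9 + 65 - 2*25)/(-4))*(-157) = (1 - ⅕*(-¼)*(9 + 65 - 50))*(-157) = (1 - ⅕*(-¼)*24)*(-157) = (1 + 6/5)*(-157) = (11/5)*(-157) = -1727/5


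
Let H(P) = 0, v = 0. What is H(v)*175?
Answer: 0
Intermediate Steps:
H(v)*175 = 0*175 = 0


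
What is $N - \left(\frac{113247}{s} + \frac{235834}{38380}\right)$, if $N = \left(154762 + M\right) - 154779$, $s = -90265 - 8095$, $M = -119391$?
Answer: $- \frac{22539541629339}{188752840} \approx -1.1941 \cdot 10^{5}$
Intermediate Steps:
$s = -98360$
$N = -119408$ ($N = \left(154762 - 119391\right) - 154779 = 35371 - 154779 = -119408$)
$N - \left(\frac{113247}{s} + \frac{235834}{38380}\right) = -119408 - \left(\frac{113247}{-98360} + \frac{235834}{38380}\right) = -119408 - \left(113247 \left(- \frac{1}{98360}\right) + 235834 \cdot \frac{1}{38380}\right) = -119408 - \left(- \frac{113247}{98360} + \frac{117917}{19190}\right) = -119408 - \frac{942510619}{188752840} = - \frac{22539541629339}{188752840}$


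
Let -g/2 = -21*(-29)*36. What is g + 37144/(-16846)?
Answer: -369350276/8423 ≈ -43850.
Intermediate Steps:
g = -43848 (g = -2*(-21*(-29))*36 = -1218*36 = -2*21924 = -43848)
g + 37144/(-16846) = -43848 + 37144/(-16846) = -43848 + 37144*(-1/16846) = -43848 - 18572/8423 = -369350276/8423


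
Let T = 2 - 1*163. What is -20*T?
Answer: 3220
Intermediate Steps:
T = -161 (T = 2 - 163 = -161)
-20*T = -20*(-161) = 3220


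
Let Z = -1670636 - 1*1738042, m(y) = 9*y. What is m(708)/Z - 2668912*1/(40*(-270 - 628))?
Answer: 31587613667/425137895 ≈ 74.300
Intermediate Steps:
Z = -3408678 (Z = -1670636 - 1738042 = -3408678)
m(708)/Z - 2668912*1/(40*(-270 - 628)) = (9*708)/(-3408678) - 2668912*1/(40*(-270 - 628)) = 6372*(-1/3408678) - 2668912/((-898*40)) = -354/189371 - 2668912/(-35920) = -354/189371 - 2668912*(-1/35920) = -354/189371 + 166807/2245 = 31587613667/425137895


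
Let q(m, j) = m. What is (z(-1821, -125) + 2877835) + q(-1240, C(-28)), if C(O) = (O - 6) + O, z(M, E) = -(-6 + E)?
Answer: 2876726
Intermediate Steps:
z(M, E) = 6 - E
C(O) = -6 + 2*O (C(O) = (-6 + O) + O = -6 + 2*O)
(z(-1821, -125) + 2877835) + q(-1240, C(-28)) = ((6 - 1*(-125)) + 2877835) - 1240 = ((6 + 125) + 2877835) - 1240 = (131 + 2877835) - 1240 = 2877966 - 1240 = 2876726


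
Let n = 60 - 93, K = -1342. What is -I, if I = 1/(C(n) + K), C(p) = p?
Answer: 1/1375 ≈ 0.00072727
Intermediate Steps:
n = -33
I = -1/1375 (I = 1/(-33 - 1342) = 1/(-1375) = -1/1375 ≈ -0.00072727)
-I = -1*(-1/1375) = 1/1375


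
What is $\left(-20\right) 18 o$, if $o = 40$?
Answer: $-14400$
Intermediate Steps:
$\left(-20\right) 18 o = \left(-20\right) 18 \cdot 40 = \left(-360\right) 40 = -14400$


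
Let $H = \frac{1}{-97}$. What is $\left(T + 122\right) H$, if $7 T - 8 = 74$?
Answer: $- \frac{936}{679} \approx -1.3785$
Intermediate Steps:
$T = \frac{82}{7}$ ($T = \frac{8}{7} + \frac{1}{7} \cdot 74 = \frac{8}{7} + \frac{74}{7} = \frac{82}{7} \approx 11.714$)
$H = - \frac{1}{97} \approx -0.010309$
$\left(T + 122\right) H = \left(\frac{82}{7} + 122\right) \left(- \frac{1}{97}\right) = \frac{936}{7} \left(- \frac{1}{97}\right) = - \frac{936}{679}$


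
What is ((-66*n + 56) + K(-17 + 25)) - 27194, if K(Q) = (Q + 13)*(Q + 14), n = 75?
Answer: -31626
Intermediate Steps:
K(Q) = (13 + Q)*(14 + Q)
((-66*n + 56) + K(-17 + 25)) - 27194 = ((-66*75 + 56) + (182 + (-17 + 25)**2 + 27*(-17 + 25))) - 27194 = ((-4950 + 56) + (182 + 8**2 + 27*8)) - 27194 = (-4894 + (182 + 64 + 216)) - 27194 = (-4894 + 462) - 27194 = -4432 - 27194 = -31626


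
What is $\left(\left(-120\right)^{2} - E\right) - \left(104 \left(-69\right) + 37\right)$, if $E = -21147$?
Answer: $42686$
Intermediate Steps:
$\left(\left(-120\right)^{2} - E\right) - \left(104 \left(-69\right) + 37\right) = \left(\left(-120\right)^{2} - -21147\right) - \left(104 \left(-69\right) + 37\right) = \left(14400 + 21147\right) - \left(-7176 + 37\right) = 35547 - -7139 = 35547 + 7139 = 42686$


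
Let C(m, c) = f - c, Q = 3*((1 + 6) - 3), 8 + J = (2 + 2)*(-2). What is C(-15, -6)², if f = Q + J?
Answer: 4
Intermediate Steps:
J = -16 (J = -8 + (2 + 2)*(-2) = -8 + 4*(-2) = -8 - 8 = -16)
Q = 12 (Q = 3*(7 - 3) = 3*4 = 12)
f = -4 (f = 12 - 16 = -4)
C(m, c) = -4 - c
C(-15, -6)² = (-4 - 1*(-6))² = (-4 + 6)² = 2² = 4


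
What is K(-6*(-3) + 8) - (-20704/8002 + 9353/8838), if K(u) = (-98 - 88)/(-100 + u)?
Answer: 5289133985/1308351006 ≈ 4.0426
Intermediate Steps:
K(u) = -186/(-100 + u)
K(-6*(-3) + 8) - (-20704/8002 + 9353/8838) = -186/(-100 + (-6*(-3) + 8)) - (-20704/8002 + 9353/8838) = -186/(-100 + (18 + 8)) - (-20704*1/8002 + 9353*(1/8838)) = -186/(-100 + 26) - (-10352/4001 + 9353/8838) = -186/(-74) - 1*(-54069623/35360838) = -186*(-1/74) + 54069623/35360838 = 93/37 + 54069623/35360838 = 5289133985/1308351006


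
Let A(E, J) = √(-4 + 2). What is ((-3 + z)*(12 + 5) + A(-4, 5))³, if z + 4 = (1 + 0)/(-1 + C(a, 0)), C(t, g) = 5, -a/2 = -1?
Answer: -96658515/64 + 632011*I*√2/16 ≈ -1.5103e+6 + 55862.0*I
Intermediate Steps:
a = 2 (a = -2*(-1) = 2)
z = -15/4 (z = -4 + (1 + 0)/(-1 + 5) = -4 + 1/4 = -4 + 1*(¼) = -4 + ¼ = -15/4 ≈ -3.7500)
A(E, J) = I*√2 (A(E, J) = √(-2) = I*√2)
((-3 + z)*(12 + 5) + A(-4, 5))³ = ((-3 - 15/4)*(12 + 5) + I*√2)³ = (-27/4*17 + I*√2)³ = (-459/4 + I*√2)³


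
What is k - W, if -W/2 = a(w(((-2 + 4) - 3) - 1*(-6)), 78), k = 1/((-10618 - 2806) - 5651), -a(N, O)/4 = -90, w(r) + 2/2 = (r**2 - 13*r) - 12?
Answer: 13733999/19075 ≈ 720.00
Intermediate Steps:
w(r) = -13 + r**2 - 13*r (w(r) = -1 + ((r**2 - 13*r) - 12) = -1 + (-12 + r**2 - 13*r) = -13 + r**2 - 13*r)
a(N, O) = 360 (a(N, O) = -4*(-90) = 360)
k = -1/19075 (k = 1/(-13424 - 5651) = 1/(-19075) = -1/19075 ≈ -5.2425e-5)
W = -720 (W = -2*360 = -720)
k - W = -1/19075 - 1*(-720) = -1/19075 + 720 = 13733999/19075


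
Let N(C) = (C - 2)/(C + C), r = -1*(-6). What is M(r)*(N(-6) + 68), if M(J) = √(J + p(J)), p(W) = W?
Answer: 412*√3/3 ≈ 237.87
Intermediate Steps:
r = 6
M(J) = √2*√J (M(J) = √(J + J) = √(2*J) = √2*√J)
N(C) = (-2 + C)/(2*C) (N(C) = (-2 + C)/((2*C)) = (-2 + C)*(1/(2*C)) = (-2 + C)/(2*C))
M(r)*(N(-6) + 68) = (√2*√6)*((½)*(-2 - 6)/(-6) + 68) = (2*√3)*((½)*(-⅙)*(-8) + 68) = (2*√3)*(⅔ + 68) = (2*√3)*(206/3) = 412*√3/3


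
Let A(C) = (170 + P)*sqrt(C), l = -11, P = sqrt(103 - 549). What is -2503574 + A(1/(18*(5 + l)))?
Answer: -2503574 - sqrt(1338)/18 + 85*I*sqrt(3)/9 ≈ -2.5036e+6 + 16.358*I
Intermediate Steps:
P = I*sqrt(446) (P = sqrt(-446) = I*sqrt(446) ≈ 21.119*I)
A(C) = sqrt(C)*(170 + I*sqrt(446)) (A(C) = (170 + I*sqrt(446))*sqrt(C) = sqrt(C)*(170 + I*sqrt(446)))
-2503574 + A(1/(18*(5 + l))) = -2503574 + sqrt(1/(18*(5 - 11)))*(170 + I*sqrt(446)) = -2503574 + sqrt(1/(18*(-6)))*(170 + I*sqrt(446)) = -2503574 + sqrt(1/(-108))*(170 + I*sqrt(446)) = -2503574 + sqrt(-1/108)*(170 + I*sqrt(446)) = -2503574 + (I*sqrt(3)/18)*(170 + I*sqrt(446)) = -2503574 + I*sqrt(3)*(170 + I*sqrt(446))/18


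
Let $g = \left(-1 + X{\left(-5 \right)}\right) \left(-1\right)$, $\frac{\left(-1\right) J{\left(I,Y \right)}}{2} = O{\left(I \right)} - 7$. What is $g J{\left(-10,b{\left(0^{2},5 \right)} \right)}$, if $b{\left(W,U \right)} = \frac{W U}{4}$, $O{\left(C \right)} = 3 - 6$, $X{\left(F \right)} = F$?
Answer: $120$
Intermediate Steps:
$O{\left(C \right)} = -3$ ($O{\left(C \right)} = 3 - 6 = -3$)
$b{\left(W,U \right)} = \frac{U W}{4}$ ($b{\left(W,U \right)} = U W \frac{1}{4} = \frac{U W}{4}$)
$J{\left(I,Y \right)} = 20$ ($J{\left(I,Y \right)} = - 2 \left(-3 - 7\right) = \left(-2\right) \left(-10\right) = 20$)
$g = 6$ ($g = \left(-1 - 5\right) \left(-1\right) = \left(-6\right) \left(-1\right) = 6$)
$g J{\left(-10,b{\left(0^{2},5 \right)} \right)} = 6 \cdot 20 = 120$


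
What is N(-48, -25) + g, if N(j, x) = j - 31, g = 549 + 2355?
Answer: 2825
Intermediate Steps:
g = 2904
N(j, x) = -31 + j
N(-48, -25) + g = (-31 - 48) + 2904 = -79 + 2904 = 2825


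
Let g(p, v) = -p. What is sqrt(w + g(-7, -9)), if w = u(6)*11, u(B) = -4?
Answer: I*sqrt(37) ≈ 6.0828*I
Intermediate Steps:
w = -44 (w = -4*11 = -44)
sqrt(w + g(-7, -9)) = sqrt(-44 - 1*(-7)) = sqrt(-44 + 7) = sqrt(-37) = I*sqrt(37)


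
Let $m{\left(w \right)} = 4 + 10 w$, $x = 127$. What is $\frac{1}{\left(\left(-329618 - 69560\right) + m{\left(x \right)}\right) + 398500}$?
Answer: $\frac{1}{596} \approx 0.0016779$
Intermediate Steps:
$\frac{1}{\left(\left(-329618 - 69560\right) + m{\left(x \right)}\right) + 398500} = \frac{1}{\left(\left(-329618 - 69560\right) + \left(4 + 10 \cdot 127\right)\right) + 398500} = \frac{1}{\left(-399178 + \left(4 + 1270\right)\right) + 398500} = \frac{1}{\left(-399178 + 1274\right) + 398500} = \frac{1}{-397904 + 398500} = \frac{1}{596}$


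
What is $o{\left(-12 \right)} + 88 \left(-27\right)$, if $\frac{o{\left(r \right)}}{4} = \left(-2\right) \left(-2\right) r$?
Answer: $-2568$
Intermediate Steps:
$o{\left(r \right)} = 16 r$ ($o{\left(r \right)} = 4 \left(-2\right) \left(-2\right) r = 4 \cdot 4 r = 16 r$)
$o{\left(-12 \right)} + 88 \left(-27\right) = 16 \left(-12\right) + 88 \left(-27\right) = -192 - 2376 = -2568$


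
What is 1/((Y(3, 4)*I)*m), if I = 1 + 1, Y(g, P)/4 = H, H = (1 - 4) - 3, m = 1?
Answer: -1/48 ≈ -0.020833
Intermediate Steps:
H = -6 (H = -3 - 3 = -6)
Y(g, P) = -24 (Y(g, P) = 4*(-6) = -24)
I = 2
1/((Y(3, 4)*I)*m) = 1/(-24*2*1) = 1/(-48*1) = 1/(-48) = -1/48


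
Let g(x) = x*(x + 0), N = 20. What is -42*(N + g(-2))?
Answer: -1008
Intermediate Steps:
g(x) = x² (g(x) = x*x = x²)
-42*(N + g(-2)) = -42*(20 + (-2)²) = -42*(20 + 4) = -42*24 = -1008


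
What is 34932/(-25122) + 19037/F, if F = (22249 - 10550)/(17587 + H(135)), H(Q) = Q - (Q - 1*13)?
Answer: 1402791262822/48983713 ≈ 28638.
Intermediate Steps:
H(Q) = 13 (H(Q) = Q - (Q - 13) = Q - (-13 + Q) = Q + (13 - Q) = 13)
F = 11699/17600 (F = (22249 - 10550)/(17587 + 13) = 11699/17600 ≈ 0.66472)
34932/(-25122) + 19037/F = 34932/(-25122) + 19037/(11699/17600) = 34932*(-1/25122) + 19037*(17600/11699) = -5822/4187 + 335051200/11699 = 1402791262822/48983713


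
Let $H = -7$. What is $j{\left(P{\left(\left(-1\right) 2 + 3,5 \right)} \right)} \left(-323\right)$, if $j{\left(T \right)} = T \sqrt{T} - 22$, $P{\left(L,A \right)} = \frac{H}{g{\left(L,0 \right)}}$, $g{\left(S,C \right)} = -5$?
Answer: $7106 - \frac{2261 \sqrt{35}}{25} \approx 6571.0$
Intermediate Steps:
$P{\left(L,A \right)} = \frac{7}{5}$ ($P{\left(L,A \right)} = - \frac{7}{-5} = \left(-7\right) \left(- \frac{1}{5}\right) = \frac{7}{5}$)
$j{\left(T \right)} = -22 + T^{\frac{3}{2}}$ ($j{\left(T \right)} = T^{\frac{3}{2}} - 22 = -22 + T^{\frac{3}{2}}$)
$j{\left(P{\left(\left(-1\right) 2 + 3,5 \right)} \right)} \left(-323\right) = \left(-22 + \left(\frac{7}{5}\right)^{\frac{3}{2}}\right) \left(-323\right) = \left(-22 + \frac{7 \sqrt{35}}{25}\right) \left(-323\right) = 7106 - \frac{2261 \sqrt{35}}{25}$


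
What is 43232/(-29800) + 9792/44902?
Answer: -103087604/83629975 ≈ -1.2327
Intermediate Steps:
43232/(-29800) + 9792/44902 = 43232*(-1/29800) + 9792*(1/44902) = -5404/3725 + 4896/22451 = -103087604/83629975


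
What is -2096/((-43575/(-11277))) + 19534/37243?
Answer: -41878400086/77279225 ≈ -541.91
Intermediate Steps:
-2096/((-43575/(-11277))) + 19534/37243 = -2096/((-43575*(-1/11277))) + 19534*(1/37243) = -2096/2075/537 + 19534/37243 = -2096*537/2075 + 19534/37243 = -1125552/2075 + 19534/37243 = -41878400086/77279225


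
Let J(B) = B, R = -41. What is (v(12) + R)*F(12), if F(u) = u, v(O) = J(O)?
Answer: -348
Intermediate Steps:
v(O) = O
(v(12) + R)*F(12) = (12 - 41)*12 = -29*12 = -348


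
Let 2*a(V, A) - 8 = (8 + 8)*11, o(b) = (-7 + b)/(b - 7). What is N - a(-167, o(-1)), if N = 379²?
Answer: 143549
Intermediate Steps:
N = 143641
o(b) = 1 (o(b) = (-7 + b)/(-7 + b) = 1)
a(V, A) = 92 (a(V, A) = 4 + ((8 + 8)*11)/2 = 4 + (16*11)/2 = 4 + (½)*176 = 4 + 88 = 92)
N - a(-167, o(-1)) = 143641 - 1*92 = 143641 - 92 = 143549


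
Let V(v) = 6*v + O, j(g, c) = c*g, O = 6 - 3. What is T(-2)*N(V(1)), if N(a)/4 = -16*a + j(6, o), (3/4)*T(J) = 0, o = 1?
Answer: 0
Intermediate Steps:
O = 3 (O = 6 - 1*3 = 6 - 3 = 3)
T(J) = 0 (T(J) = (4/3)*0 = 0)
V(v) = 3 + 6*v (V(v) = 6*v + 3 = 3 + 6*v)
N(a) = 24 - 64*a (N(a) = 4*(-16*a + 1*6) = 4*(-16*a + 6) = 4*(6 - 16*a) = 24 - 64*a)
T(-2)*N(V(1)) = 0*(24 - 64*(3 + 6*1)) = 0*(24 - 64*(3 + 6)) = 0*(24 - 64*9) = 0*(24 - 576) = 0*(-552) = 0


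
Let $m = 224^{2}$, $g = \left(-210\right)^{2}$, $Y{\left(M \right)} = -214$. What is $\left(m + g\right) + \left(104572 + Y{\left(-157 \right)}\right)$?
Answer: $198634$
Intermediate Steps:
$g = 44100$
$m = 50176$
$\left(m + g\right) + \left(104572 + Y{\left(-157 \right)}\right) = \left(50176 + 44100\right) + \left(104572 - 214\right) = 94276 + 104358 = 198634$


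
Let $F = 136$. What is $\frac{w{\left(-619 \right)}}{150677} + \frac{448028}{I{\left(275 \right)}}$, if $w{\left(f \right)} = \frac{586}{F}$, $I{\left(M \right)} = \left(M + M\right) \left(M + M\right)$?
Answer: $\frac{1147649912377}{774856472500} \approx 1.4811$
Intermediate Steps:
$I{\left(M \right)} = 4 M^{2}$ ($I{\left(M \right)} = 2 M 2 M = 4 M^{2}$)
$w{\left(f \right)} = \frac{293}{68}$ ($w{\left(f \right)} = \frac{586}{136} = 586 \cdot \frac{1}{136} = \frac{293}{68}$)
$\frac{w{\left(-619 \right)}}{150677} + \frac{448028}{I{\left(275 \right)}} = \frac{293}{68 \cdot 150677} + \frac{448028}{4 \cdot 275^{2}} = \frac{293}{68} \cdot \frac{1}{150677} + \frac{448028}{4 \cdot 75625} = \frac{293}{10246036} + \frac{448028}{302500} = \frac{293}{10246036} + 448028 \cdot \frac{1}{302500} = \frac{293}{10246036} + \frac{112007}{75625} = \frac{1147649912377}{774856472500}$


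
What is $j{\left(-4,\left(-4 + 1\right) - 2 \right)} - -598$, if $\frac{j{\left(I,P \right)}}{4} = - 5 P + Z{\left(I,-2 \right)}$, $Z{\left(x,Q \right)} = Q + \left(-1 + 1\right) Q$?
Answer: $690$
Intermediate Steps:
$Z{\left(x,Q \right)} = Q$ ($Z{\left(x,Q \right)} = Q + 0 Q = Q + 0 = Q$)
$j{\left(I,P \right)} = -8 - 20 P$ ($j{\left(I,P \right)} = 4 \left(- 5 P - 2\right) = 4 \left(-2 - 5 P\right) = -8 - 20 P$)
$j{\left(-4,\left(-4 + 1\right) - 2 \right)} - -598 = \left(-8 - 20 \left(\left(-4 + 1\right) - 2\right)\right) - -598 = \left(-8 - 20 \left(-3 - 2\right)\right) + 598 = \left(-8 - -100\right) + 598 = \left(-8 + 100\right) + 598 = 92 + 598 = 690$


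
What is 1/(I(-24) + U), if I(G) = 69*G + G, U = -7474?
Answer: -1/9154 ≈ -0.00010924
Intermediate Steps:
I(G) = 70*G
1/(I(-24) + U) = 1/(70*(-24) - 7474) = 1/(-1680 - 7474) = 1/(-9154) = -1/9154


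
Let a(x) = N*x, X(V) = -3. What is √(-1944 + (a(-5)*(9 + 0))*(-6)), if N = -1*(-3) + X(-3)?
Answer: 18*I*√6 ≈ 44.091*I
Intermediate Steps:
N = 0 (N = -1*(-3) - 3 = 3 - 3 = 0)
a(x) = 0 (a(x) = 0*x = 0)
√(-1944 + (a(-5)*(9 + 0))*(-6)) = √(-1944 + (0*(9 + 0))*(-6)) = √(-1944 + (0*9)*(-6)) = √(-1944 + 0*(-6)) = √(-1944 + 0) = √(-1944) = 18*I*√6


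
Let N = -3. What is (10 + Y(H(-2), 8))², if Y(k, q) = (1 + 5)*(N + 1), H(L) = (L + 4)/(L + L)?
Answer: 4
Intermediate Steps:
H(L) = (4 + L)/(2*L) (H(L) = (4 + L)/((2*L)) = (4 + L)*(1/(2*L)) = (4 + L)/(2*L))
Y(k, q) = -12 (Y(k, q) = (1 + 5)*(-3 + 1) = 6*(-2) = -12)
(10 + Y(H(-2), 8))² = (10 - 12)² = (-2)² = 4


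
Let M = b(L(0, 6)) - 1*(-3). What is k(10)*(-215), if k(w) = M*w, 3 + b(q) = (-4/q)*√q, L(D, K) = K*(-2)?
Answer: -4300*I*√3/3 ≈ -2482.6*I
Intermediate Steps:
L(D, K) = -2*K
b(q) = -3 - 4/√q (b(q) = -3 + (-4/q)*√q = -3 - 4/√q)
M = 2*I*√3/3 (M = (-3 - 4*(-I*√3/6)) - 1*(-3) = (-3 - (-2)*I*√3/3) + 3 = (-3 + 2*I*√3/3) + 3 = 2*I*√3/3 ≈ 1.1547*I)
k(w) = 2*I*w*√3/3 (k(w) = (2*I*√3/3)*w = 2*I*w*√3/3)
k(10)*(-215) = ((⅔)*I*10*√3)*(-215) = (20*I*√3/3)*(-215) = -4300*I*√3/3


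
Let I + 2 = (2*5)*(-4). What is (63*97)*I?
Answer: -256662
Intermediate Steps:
I = -42 (I = -2 + (2*5)*(-4) = -2 + 10*(-4) = -2 - 40 = -42)
(63*97)*I = (63*97)*(-42) = 6111*(-42) = -256662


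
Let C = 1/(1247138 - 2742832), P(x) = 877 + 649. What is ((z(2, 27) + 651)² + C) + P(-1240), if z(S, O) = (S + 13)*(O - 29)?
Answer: 579083358897/1495694 ≈ 3.8717e+5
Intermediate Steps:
z(S, O) = (-29 + O)*(13 + S) (z(S, O) = (13 + S)*(-29 + O) = (-29 + O)*(13 + S))
P(x) = 1526
C = -1/1495694 (C = 1/(-1495694) = -1/1495694 ≈ -6.6859e-7)
((z(2, 27) + 651)² + C) + P(-1240) = (((-377 - 29*2 + 13*27 + 27*2) + 651)² - 1/1495694) + 1526 = (((-377 - 58 + 351 + 54) + 651)² - 1/1495694) + 1526 = ((-30 + 651)² - 1/1495694) + 1526 = (621² - 1/1495694) + 1526 = (385641 - 1/1495694) + 1526 = 576800929853/1495694 + 1526 = 579083358897/1495694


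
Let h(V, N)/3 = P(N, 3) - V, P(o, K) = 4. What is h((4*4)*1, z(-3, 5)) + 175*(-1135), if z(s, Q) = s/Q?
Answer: -198661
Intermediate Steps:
h(V, N) = 12 - 3*V (h(V, N) = 3*(4 - V) = 12 - 3*V)
h((4*4)*1, z(-3, 5)) + 175*(-1135) = (12 - 3*4*4) + 175*(-1135) = (12 - 48) - 198625 = -36 - 198625 = -198661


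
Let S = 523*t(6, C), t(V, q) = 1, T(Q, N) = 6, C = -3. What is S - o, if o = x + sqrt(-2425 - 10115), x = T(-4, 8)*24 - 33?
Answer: 412 - 2*I*sqrt(3135) ≈ 412.0 - 111.98*I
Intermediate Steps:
x = 111 (x = 6*24 - 33 = 144 - 33 = 111)
S = 523 (S = 523*1 = 523)
o = 111 + 2*I*sqrt(3135) (o = 111 + sqrt(-2425 - 10115) = 111 + sqrt(-12540) = 111 + 2*I*sqrt(3135) ≈ 111.0 + 111.98*I)
S - o = 523 - (111 + 2*I*sqrt(3135)) = 523 + (-111 - 2*I*sqrt(3135)) = 412 - 2*I*sqrt(3135)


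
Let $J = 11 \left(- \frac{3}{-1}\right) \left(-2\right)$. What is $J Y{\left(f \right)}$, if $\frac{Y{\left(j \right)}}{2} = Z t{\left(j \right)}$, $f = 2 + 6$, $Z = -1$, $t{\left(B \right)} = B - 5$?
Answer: $396$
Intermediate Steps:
$t{\left(B \right)} = -5 + B$
$f = 8$
$Y{\left(j \right)} = 10 - 2 j$ ($Y{\left(j \right)} = 2 \left(- (-5 + j)\right) = 2 \left(5 - j\right) = 10 - 2 j$)
$J = -66$ ($J = 11 \left(\left(-3\right) \left(-1\right)\right) \left(-2\right) = 11 \cdot 3 \left(-2\right) = 33 \left(-2\right) = -66$)
$J Y{\left(f \right)} = - 66 \left(10 - 16\right) = \left(-66\right) \left(-6\right) = 396$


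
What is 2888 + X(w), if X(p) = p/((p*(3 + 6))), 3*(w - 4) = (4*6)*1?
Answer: 25993/9 ≈ 2888.1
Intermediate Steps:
w = 12 (w = 4 + ((4*6)*1)/3 = 4 + (24*1)/3 = 4 + (⅓)*24 = 4 + 8 = 12)
X(p) = ⅑ (X(p) = p/((p*9)) = p/((9*p)) = p*(1/(9*p)) = ⅑)
2888 + X(w) = 2888 + ⅑ = 25993/9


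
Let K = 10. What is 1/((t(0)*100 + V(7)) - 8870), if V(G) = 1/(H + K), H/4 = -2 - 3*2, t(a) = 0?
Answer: -22/195141 ≈ -0.00011274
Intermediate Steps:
H = -32 (H = 4*(-2 - 3*2) = 4*(-2 - 6) = 4*(-8) = -32)
V(G) = -1/22 (V(G) = 1/(-32 + 10) = 1/(-22) = -1/22)
1/((t(0)*100 + V(7)) - 8870) = 1/((0*100 - 1/22) - 8870) = 1/((0 - 1/22) - 8870) = 1/(-1/22 - 8870) = 1/(-195141/22) = -22/195141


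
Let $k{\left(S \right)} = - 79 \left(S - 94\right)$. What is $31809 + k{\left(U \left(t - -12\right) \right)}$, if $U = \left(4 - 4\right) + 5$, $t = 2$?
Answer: $33705$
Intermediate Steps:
$U = 5$ ($U = 0 + 5 = 5$)
$k{\left(S \right)} = 7426 - 79 S$ ($k{\left(S \right)} = - 79 \left(-94 + S\right) = 7426 - 79 S$)
$31809 + k{\left(U \left(t - -12\right) \right)} = 31809 + \left(7426 - 79 \cdot 5 \left(2 - -12\right)\right) = 31809 + \left(7426 - 79 \cdot 5 \left(2 + 12\right)\right) = 31809 + \left(7426 - 79 \cdot 5 \cdot 14\right) = 31809 + \left(7426 - 5530\right) = 31809 + 1896 = 33705$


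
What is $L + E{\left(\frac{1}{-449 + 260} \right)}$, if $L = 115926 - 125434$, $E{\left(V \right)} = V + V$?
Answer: $- \frac{1797014}{189} \approx -9508.0$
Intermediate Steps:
$E{\left(V \right)} = 2 V$
$L = -9508$
$L + E{\left(\frac{1}{-449 + 260} \right)} = -9508 + \frac{2}{-449 + 260} = -9508 + \frac{2}{-189} = -9508 + 2 \left(- \frac{1}{189}\right) = -9508 - \frac{2}{189} = - \frac{1797014}{189}$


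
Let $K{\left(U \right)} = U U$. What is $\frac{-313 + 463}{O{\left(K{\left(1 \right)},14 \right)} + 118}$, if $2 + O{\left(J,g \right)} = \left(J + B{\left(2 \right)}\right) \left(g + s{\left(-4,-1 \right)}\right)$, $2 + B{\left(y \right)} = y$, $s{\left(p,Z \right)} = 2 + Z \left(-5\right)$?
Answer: $\frac{150}{137} \approx 1.0949$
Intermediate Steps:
$s{\left(p,Z \right)} = 2 - 5 Z$
$B{\left(y \right)} = -2 + y$
$K{\left(U \right)} = U^{2}$
$O{\left(J,g \right)} = -2 + J \left(7 + g\right)$ ($O{\left(J,g \right)} = -2 + \left(J + \left(-2 + 2\right)\right) \left(g + \left(2 - -5\right)\right) = -2 + \left(J + 0\right) \left(g + \left(2 + 5\right)\right) = -2 + J \left(g + 7\right) = -2 + J \left(7 + g\right)$)
$\frac{-313 + 463}{O{\left(K{\left(1 \right)},14 \right)} + 118} = \frac{-313 + 463}{\left(-2 + 7 \cdot 1^{2} + 1^{2} \cdot 14\right) + 118} = \frac{150}{\left(-2 + 7 \cdot 1 + 1 \cdot 14\right) + 118} = \frac{150}{\left(-2 + 7 + 14\right) + 118} = \frac{150}{19 + 118} = \frac{150}{137}$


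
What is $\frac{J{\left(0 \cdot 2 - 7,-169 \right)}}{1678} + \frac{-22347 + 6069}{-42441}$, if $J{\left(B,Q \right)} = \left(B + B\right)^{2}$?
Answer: $\frac{5938820}{11869333} \approx 0.50035$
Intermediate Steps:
$J{\left(B,Q \right)} = 4 B^{2}$ ($J{\left(B,Q \right)} = \left(2 B\right)^{2} = 4 B^{2}$)
$\frac{J{\left(0 \cdot 2 - 7,-169 \right)}}{1678} + \frac{-22347 + 6069}{-42441} = \frac{4 \left(0 \cdot 2 - 7\right)^{2}}{1678} + \frac{-22347 + 6069}{-42441} = 4 \left(0 - 7\right)^{2} \cdot \frac{1}{1678} - - \frac{5426}{14147} = 4 \left(-7\right)^{2} \cdot \frac{1}{1678} + \frac{5426}{14147} = 4 \cdot 49 \cdot \frac{1}{1678} + \frac{5426}{14147} = 196 \cdot \frac{1}{1678} + \frac{5426}{14147} = \frac{98}{839} + \frac{5426}{14147} = \frac{5938820}{11869333}$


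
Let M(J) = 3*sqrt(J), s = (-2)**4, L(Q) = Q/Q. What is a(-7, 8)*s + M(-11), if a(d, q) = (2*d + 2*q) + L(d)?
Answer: 48 + 3*I*sqrt(11) ≈ 48.0 + 9.9499*I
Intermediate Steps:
L(Q) = 1
a(d, q) = 1 + 2*d + 2*q (a(d, q) = (2*d + 2*q) + 1 = 1 + 2*d + 2*q)
s = 16
a(-7, 8)*s + M(-11) = (1 + 2*(-7) + 2*8)*16 + 3*sqrt(-11) = (1 - 14 + 16)*16 + 3*(I*sqrt(11)) = 3*16 + 3*I*sqrt(11) = 48 + 3*I*sqrt(11)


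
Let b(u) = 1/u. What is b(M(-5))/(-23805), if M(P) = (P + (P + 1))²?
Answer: -1/1928205 ≈ -5.1862e-7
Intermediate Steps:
M(P) = (1 + 2*P)² (M(P) = (P + (1 + P))² = (1 + 2*P)²)
b(M(-5))/(-23805) = 1/((1 + 2*(-5))²*(-23805)) = -1/23805/(1 - 10)² = -1/23805/(-9)² = -1/23805/81 = (1/81)*(-1/23805) = -1/1928205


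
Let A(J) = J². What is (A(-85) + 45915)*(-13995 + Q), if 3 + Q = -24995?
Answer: -2072088020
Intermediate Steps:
Q = -24998 (Q = -3 - 24995 = -24998)
(A(-85) + 45915)*(-13995 + Q) = ((-85)² + 45915)*(-13995 - 24998) = (7225 + 45915)*(-38993) = 53140*(-38993) = -2072088020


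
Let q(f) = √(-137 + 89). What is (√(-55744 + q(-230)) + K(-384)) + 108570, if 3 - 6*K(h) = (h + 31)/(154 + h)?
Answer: 149826937/1380 + 2*√(-13936 + I*√3) ≈ 1.0857e+5 + 236.1*I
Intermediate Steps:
q(f) = 4*I*√3 (q(f) = √(-48) = 4*I*√3)
K(h) = ½ - (31 + h)/(6*(154 + h)) (K(h) = ½ - (h + 31)/(6*(154 + h)) = ½ - (31 + h)/(6*(154 + h)))
(√(-55744 + q(-230)) + K(-384)) + 108570 = (√(-55744 + 4*I*√3) + (431 + 2*(-384))/(6*(154 - 384))) + 108570 = (√(-55744 + 4*I*√3) + (⅙)*(431 - 768)/(-230)) + 108570 = (√(-55744 + 4*I*√3) + (⅙)*(-1/230)*(-337)) + 108570 = (√(-55744 + 4*I*√3) + 337/1380) + 108570 = (337/1380 + √(-55744 + 4*I*√3)) + 108570 = 149826937/1380 + √(-55744 + 4*I*√3)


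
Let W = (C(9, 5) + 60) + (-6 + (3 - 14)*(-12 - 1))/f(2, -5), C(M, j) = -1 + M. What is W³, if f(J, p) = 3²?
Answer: 420189749/729 ≈ 5.7639e+5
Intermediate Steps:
f(J, p) = 9
W = 749/9 (W = ((-1 + 9) + 60) + (-6 + (3 - 14)*(-12 - 1))/9 = (8 + 60) + (-6 - 11*(-13))*(⅑) = 68 + (-6 + 143)*(⅑) = 68 + 137*(⅑) = 68 + 137/9 = 749/9 ≈ 83.222)
W³ = (749/9)³ = 420189749/729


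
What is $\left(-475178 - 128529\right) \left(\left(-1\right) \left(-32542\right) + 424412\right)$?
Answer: $-275866328478$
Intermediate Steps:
$\left(-475178 - 128529\right) \left(\left(-1\right) \left(-32542\right) + 424412\right) = - 603707 \left(32542 + 424412\right) = \left(-603707\right) 456954 = -275866328478$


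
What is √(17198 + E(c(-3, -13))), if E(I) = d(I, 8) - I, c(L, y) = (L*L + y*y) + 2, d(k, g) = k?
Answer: √17198 ≈ 131.14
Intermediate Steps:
c(L, y) = 2 + L² + y² (c(L, y) = (L² + y²) + 2 = 2 + L² + y²)
E(I) = 0 (E(I) = I - I = 0)
√(17198 + E(c(-3, -13))) = √(17198 + 0) = √17198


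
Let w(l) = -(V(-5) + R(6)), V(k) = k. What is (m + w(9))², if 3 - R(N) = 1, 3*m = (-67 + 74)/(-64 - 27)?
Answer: 13456/1521 ≈ 8.8468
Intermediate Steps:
m = -1/39 (m = ((-67 + 74)/(-64 - 27))/3 = (7/(-91))/3 = (7*(-1/91))/3 = (⅓)*(-1/13) = -1/39 ≈ -0.025641)
R(N) = 2 (R(N) = 3 - 1*1 = 3 - 1 = 2)
w(l) = 3 (w(l) = -(-5 + 2) = -1*(-3) = 3)
(m + w(9))² = (-1/39 + 3)² = (116/39)² = 13456/1521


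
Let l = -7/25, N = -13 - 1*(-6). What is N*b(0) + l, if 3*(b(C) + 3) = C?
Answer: 518/25 ≈ 20.720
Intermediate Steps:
N = -7 (N = -13 + 6 = -7)
b(C) = -3 + C/3
l = -7/25 (l = -7*1/25 = -7/25 ≈ -0.28000)
N*b(0) + l = -7*(-3 + (1/3)*0) - 7/25 = -7*(-3 + 0) - 7/25 = -7*(-3) - 7/25 = 21 - 7/25 = 518/25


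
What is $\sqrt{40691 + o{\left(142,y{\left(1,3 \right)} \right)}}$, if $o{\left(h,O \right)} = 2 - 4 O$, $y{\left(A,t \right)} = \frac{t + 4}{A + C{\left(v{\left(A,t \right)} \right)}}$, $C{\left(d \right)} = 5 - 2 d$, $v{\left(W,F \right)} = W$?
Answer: $\sqrt{40686} \approx 201.71$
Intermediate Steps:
$y{\left(A,t \right)} = \frac{4 + t}{5 - A}$ ($y{\left(A,t \right)} = \frac{t + 4}{A - \left(-5 + 2 A\right)} = \frac{4 + t}{5 - A}$)
$\sqrt{40691 + o{\left(142,y{\left(1,3 \right)} \right)}} = \sqrt{40691 + \left(2 - 4 \frac{4 + 3}{5 - 1}\right)} = \sqrt{40691 + \left(2 - 4 \frac{1}{5 - 1} \cdot 7\right)} = \sqrt{40691 + \left(2 - 4 \cdot \frac{1}{4} \cdot 7\right)} = \sqrt{40691 + \left(2 - 7\right)} = \sqrt{40691 - 5} = \sqrt{40686}$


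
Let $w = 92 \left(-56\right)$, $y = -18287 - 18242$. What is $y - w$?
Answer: $-31377$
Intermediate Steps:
$y = -36529$
$w = -5152$
$y - w = -36529 - -5152 = -36529 + 5152 = -31377$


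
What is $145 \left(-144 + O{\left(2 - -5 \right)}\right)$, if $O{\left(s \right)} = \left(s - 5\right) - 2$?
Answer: $-20880$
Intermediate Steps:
$O{\left(s \right)} = -7 + s$ ($O{\left(s \right)} = \left(-5 + s\right) - 2 = -7 + s$)
$145 \left(-144 + O{\left(2 - -5 \right)}\right) = 145 \left(-144 + \left(-7 + \left(2 - -5\right)\right)\right) = 145 \left(-144 + \left(-7 + \left(2 + 5\right)\right)\right) = 145 \left(-144 + \left(-7 + 7\right)\right) = 145 \left(-144 + 0\right) = 145 \left(-144\right) = -20880$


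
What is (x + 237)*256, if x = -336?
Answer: -25344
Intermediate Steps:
(x + 237)*256 = (-336 + 237)*256 = -99*256 = -25344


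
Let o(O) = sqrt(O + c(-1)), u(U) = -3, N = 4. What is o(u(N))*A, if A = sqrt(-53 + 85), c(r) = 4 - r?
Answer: 8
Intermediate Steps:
A = 4*sqrt(2) (A = sqrt(32) = 4*sqrt(2) ≈ 5.6569)
o(O) = sqrt(5 + O) (o(O) = sqrt(O + (4 - 1*(-1))) = sqrt(O + (4 + 1)) = sqrt(O + 5) = sqrt(5 + O))
o(u(N))*A = sqrt(5 - 3)*(4*sqrt(2)) = sqrt(2)*(4*sqrt(2)) = 8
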